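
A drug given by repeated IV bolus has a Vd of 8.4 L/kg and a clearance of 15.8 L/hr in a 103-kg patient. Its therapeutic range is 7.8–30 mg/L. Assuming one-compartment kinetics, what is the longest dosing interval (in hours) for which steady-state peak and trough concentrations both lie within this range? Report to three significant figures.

Vd = 8.4 L/kg × 103 kg = 865.2 L
k = CL / Vd = 15.80 / 865.2 = 0.01826 h⁻¹
Between IV bolus doses, concentration decays as C = C₀·e^(−kτ), so C_peak/C_trough = e^(kτ).
τ_max = ln(C_peak/C_trough) / k = ln(30/7.8) / 0.01826 = 1.347 / 0.01826 = 73.77 h

73.8 h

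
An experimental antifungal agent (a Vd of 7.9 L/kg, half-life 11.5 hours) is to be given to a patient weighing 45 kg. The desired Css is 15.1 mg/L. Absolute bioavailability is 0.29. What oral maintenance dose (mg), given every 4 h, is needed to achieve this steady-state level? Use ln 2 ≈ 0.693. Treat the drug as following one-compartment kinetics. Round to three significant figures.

4460 mg

Vd(total) = 45 kg × 7.9 L/kg = 355.5 L
CL = ln 2 · Vd / t½ = 0.693 × 355.5 / 11.5 = 21.42 L/h
D = CL × Css × τ / F = 21.42 × 15.1 × 4 / 0.29 = 4461 mg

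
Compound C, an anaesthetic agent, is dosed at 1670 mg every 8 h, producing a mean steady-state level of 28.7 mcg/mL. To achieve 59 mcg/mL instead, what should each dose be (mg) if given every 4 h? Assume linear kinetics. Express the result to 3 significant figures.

For first-order elimination, Css ∝ F·D/(CL·τ); F and CL are unchanged, so Css ∝ D/τ.
D₂ = D₁ × (Css,target / Css,current) × (τ₂/τ₁) = 1670 × (59/28.7) × (4/8) = 1717 mg

1720 mg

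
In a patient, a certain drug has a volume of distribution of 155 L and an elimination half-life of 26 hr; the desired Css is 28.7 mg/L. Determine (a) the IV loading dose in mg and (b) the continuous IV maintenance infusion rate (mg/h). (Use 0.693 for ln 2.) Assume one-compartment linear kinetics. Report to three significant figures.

(a) 4450 mg; (b) 119 mg/h

LD = Vd × C = 155.0 × 28.7 = 4449 mg
CL = 0.693 × Vd / t½ = 0.693 × 155.0 / 26 = 4.131 L/h
Infusion rate = CL × Css = 4.131 × 28.7 = 118.6 mg/h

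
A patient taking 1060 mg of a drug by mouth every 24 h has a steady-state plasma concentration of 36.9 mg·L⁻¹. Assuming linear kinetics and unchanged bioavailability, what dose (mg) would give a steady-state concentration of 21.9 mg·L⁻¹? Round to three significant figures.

629 mg

With linear kinetics, Css is proportional to dose rate (D/τ) at fixed clearance.
D₂ = D₁ × (Css,target / Css,current) = 1060 × 21.9/36.9 = 629.1 mg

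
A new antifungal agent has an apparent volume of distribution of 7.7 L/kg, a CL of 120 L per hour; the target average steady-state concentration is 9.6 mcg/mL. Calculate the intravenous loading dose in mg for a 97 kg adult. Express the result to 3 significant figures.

Vd = 7.7 L/kg × 97 kg = 746.9 L
LD = Vd × C = 746.9 × 9.600 = 7170 mg

7170 mg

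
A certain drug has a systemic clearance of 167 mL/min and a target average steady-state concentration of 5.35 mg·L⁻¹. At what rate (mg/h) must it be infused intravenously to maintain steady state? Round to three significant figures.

53.6 mg/h

CL = 167 mL/min = 167 × 0.06 = 10.02 L/h
At steady state, infusion rate equals elimination rate: rate in = CL × Css.
R₀ = 10.02 × 5.35 = 53.61 mg/h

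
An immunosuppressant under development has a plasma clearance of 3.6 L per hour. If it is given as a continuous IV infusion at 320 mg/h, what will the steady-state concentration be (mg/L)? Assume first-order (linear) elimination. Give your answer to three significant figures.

88.9 mg/L

Css = rate / CL = 320 / 3.600 = 88.89 mg/L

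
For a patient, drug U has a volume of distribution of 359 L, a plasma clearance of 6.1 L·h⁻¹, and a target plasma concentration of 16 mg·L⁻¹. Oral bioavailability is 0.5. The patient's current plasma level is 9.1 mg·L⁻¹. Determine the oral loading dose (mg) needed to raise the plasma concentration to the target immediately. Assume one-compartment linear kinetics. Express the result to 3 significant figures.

4950 mg

Concentration deficit ΔC = 16 − 9.1 = 6.900 mg/L
LD = Vd × ΔC / F = 359.0 × 6.900 / 0.5 = 4954 mg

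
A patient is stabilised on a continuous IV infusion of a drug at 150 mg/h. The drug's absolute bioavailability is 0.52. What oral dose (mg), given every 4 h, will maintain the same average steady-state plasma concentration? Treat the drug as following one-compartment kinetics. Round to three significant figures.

1150 mg

To maintain the same Css, the systemic dosing rate must be unchanged: F·D/τ = infusion rate.
D = rate × τ / F = 150 × 4 / 0.52 = 1154 mg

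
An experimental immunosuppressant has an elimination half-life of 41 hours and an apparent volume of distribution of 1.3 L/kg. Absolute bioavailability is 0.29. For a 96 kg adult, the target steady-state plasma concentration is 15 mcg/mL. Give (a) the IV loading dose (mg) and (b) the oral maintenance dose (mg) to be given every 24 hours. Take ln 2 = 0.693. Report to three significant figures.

Vd(total) = 96 kg × 1.3 L/kg = 124.8 L
LD = Vd × C = 124.8 × 15 = 1872 mg
CL = 0.693 × Vd / t½ = 0.693 × 124.8 / 41 = 2.109 L/h
D = CL × Css × τ / F = 2.109 × 15 × 24 / 0.29 = 2618 mg

(a) 1870 mg; (b) 2620 mg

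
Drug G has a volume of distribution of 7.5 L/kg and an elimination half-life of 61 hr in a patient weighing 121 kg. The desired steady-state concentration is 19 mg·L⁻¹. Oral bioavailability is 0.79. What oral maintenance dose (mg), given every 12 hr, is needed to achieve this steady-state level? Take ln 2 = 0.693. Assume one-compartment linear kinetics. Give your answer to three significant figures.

2980 mg

Total Vd = 7.5 × 121 = 907.5 L
CL = ln 2 · Vd / t½ = 0.693 × 907.5 / 61 = 10.31 L/h
D = CL × Css × τ / F = 10.31 × 19 × 12 / 0.79 = 2976 mg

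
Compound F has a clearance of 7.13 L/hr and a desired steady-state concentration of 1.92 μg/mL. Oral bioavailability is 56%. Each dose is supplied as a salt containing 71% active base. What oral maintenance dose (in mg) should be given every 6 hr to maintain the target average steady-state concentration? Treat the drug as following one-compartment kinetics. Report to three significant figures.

At steady state, dose per interval replaces the amount cleared in that interval: F·S·D/τ = CL·Css.
D = CL × Css × τ / F / S = 7.130 × 1.92 × 6 / 0.56 / 0.71 = 206.6 mg

207 mg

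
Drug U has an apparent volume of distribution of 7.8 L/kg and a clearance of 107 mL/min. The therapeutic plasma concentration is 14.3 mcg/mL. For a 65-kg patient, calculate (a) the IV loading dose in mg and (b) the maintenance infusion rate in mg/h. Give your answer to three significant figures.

(a) 7250 mg; (b) 91.8 mg/h

Total Vd = 7.8 × 65 = 507.0 L
Loading dose = Vd × C = 507.0 × 14.3 = 7250 mg
Convert clearance: 107 mL/min × 60 min/h ÷ 1000 mL/L = 6.420 L/h
Maintenance infusion rate = CL × Css = 6.420 × 14.3 = 91.81 mg/h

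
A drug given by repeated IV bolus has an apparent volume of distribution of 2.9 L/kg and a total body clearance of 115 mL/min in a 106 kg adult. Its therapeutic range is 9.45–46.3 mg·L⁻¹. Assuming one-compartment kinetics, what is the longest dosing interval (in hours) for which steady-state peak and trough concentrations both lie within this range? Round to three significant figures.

70.8 h

Vd = 2.9 L/kg × 106 kg = 307.4 L
Convert clearance: 115 mL/min × 60 min/h ÷ 1000 mL/L = 6.900 L/h
k = CL / Vd = 6.900 / 307.4 = 0.02245 h⁻¹
Between IV bolus doses, concentration decays as C = C₀·e^(−kτ), so C_peak/C_trough = e^(kτ).
τ_max = ln(C_peak/C_trough) / k = ln(46.3/9.45) / 0.02245 = 1.589 / 0.02245 = 70.78 h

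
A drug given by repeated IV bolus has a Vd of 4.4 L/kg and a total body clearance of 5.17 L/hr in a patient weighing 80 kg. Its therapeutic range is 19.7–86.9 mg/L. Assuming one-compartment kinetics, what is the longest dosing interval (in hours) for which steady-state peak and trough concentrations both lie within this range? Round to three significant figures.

Total Vd = 4.4 × 80 = 352.0 L
k = CL / Vd = 5.170 / 352.0 = 0.01469 h⁻¹
Between IV bolus doses, concentration decays as C = C₀·e^(−kτ), so C_peak/C_trough = e^(kτ).
τ_max = ln(C_peak/C_trough) / k = ln(86.9/19.7) / 0.01469 = 1.484 / 0.01469 = 101.0 h

101 h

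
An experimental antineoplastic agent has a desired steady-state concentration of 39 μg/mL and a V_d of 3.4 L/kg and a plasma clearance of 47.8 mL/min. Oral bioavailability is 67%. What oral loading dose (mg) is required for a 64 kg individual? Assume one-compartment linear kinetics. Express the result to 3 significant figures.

12700 mg

Total Vd = 3.4 × 64 = 217.6 L
The loading dose fills Vd to the target concentration; clearance is irrelevant here.
LD = Vd × C / F = 217.6 × 39.00 / 0.67 = 12670 mg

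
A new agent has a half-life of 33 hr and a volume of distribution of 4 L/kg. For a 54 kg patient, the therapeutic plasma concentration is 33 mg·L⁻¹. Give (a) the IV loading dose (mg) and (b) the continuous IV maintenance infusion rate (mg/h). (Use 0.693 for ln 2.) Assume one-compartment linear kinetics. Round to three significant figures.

(a) 7130 mg; (b) 150 mg/h

Total Vd = 4 × 54 = 216.0 L
LD = Vd × C = 216.0 × 33 = 7128 mg
CL = 0.693 × Vd / t½ = 0.693 × 216.0 / 33 = 4.536 L/h
Infusion rate = CL × Css = 4.536 × 33 = 149.7 mg/h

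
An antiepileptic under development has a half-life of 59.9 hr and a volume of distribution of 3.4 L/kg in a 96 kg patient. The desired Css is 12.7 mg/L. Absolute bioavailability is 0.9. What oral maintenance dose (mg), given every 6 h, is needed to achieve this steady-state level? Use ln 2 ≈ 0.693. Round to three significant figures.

Vd = 3.4 L/kg × 96 kg = 326.4 L
CL = ln 2 · Vd / t½ = 0.693 × 326.4 / 59.9 = 3.776 L/h
D = CL × Css × τ / F = 3.776 × 12.7 × 6 / 0.9 = 319.7 mg

320 mg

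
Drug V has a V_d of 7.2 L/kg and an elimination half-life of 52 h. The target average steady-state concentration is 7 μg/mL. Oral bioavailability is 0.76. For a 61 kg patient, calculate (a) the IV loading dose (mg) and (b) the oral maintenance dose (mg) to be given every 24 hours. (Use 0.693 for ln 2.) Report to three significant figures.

Vd = 7.2 L/kg × 61 kg = 439.2 L
LD = Vd × C = 439.2 × 7 = 3074 mg
CL = 0.693 × Vd / t½ = 0.693 × 439.2 / 52 = 5.853 L/h
D = CL × Css × τ / F = 5.853 × 7 × 24 / 0.76 = 1294 mg

(a) 3070 mg; (b) 1290 mg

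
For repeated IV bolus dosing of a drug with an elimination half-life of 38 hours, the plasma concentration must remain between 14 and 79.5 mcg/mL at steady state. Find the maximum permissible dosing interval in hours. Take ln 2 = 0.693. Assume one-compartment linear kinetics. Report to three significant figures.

k = 0.693 / t½ = 0.693 / 38 = 0.01824 h⁻¹
Between IV bolus doses, concentration decays as C = C₀·e^(−kτ), so C_peak/C_trough = e^(kτ).
τ_max = ln(C_peak/C_trough) / k = ln(79.5/14) / 0.01824 = 1.737 / 0.01824 = 95.23 h

95.2 h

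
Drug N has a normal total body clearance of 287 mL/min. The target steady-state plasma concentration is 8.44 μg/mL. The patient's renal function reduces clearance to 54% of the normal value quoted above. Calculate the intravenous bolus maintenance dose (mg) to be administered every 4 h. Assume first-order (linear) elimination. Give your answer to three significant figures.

CL = 287 mL/min = 287 × 0.06 = 17.22 L/h
Patient clearance = 0.54 × 17.22 = 9.299 L/h
D = CL × Css × τ = 9.299 × 8.44 × 4 = 313.9 mg

314 mg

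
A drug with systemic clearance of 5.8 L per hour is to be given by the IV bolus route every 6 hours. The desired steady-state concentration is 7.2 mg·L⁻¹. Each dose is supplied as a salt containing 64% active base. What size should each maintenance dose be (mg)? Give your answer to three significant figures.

D = CL × Css × τ / S = 5.800 × 7.2 × 6 / 0.64 = 391.5 mg

392 mg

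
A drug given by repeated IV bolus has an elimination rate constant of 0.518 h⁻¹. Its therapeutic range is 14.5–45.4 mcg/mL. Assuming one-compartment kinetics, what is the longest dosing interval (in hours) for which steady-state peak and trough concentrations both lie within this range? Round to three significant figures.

Between IV bolus doses, concentration decays as C = C₀·e^(−kτ), so C_peak/C_trough = e^(kτ).
τ_max = ln(C_peak/C_trough) / k = ln(45.4/14.5) / 0.5180 = 1.141 / 0.5180 = 2.203 h

2.20 h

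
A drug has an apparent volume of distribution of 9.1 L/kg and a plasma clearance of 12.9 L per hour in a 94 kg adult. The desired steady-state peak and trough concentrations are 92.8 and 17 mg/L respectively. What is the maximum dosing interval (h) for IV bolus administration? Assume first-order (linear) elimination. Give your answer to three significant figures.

Total Vd = 9.1 × 94 = 855.4 L
k = CL / Vd = 12.90 / 855.4 = 0.01508 h⁻¹
Between IV bolus doses, concentration decays as C = C₀·e^(−kτ), so C_peak/C_trough = e^(kτ).
τ_max = ln(C_peak/C_trough) / k = ln(92.8/17) / 0.01508 = 1.697 / 0.01508 = 112.5 h

113 h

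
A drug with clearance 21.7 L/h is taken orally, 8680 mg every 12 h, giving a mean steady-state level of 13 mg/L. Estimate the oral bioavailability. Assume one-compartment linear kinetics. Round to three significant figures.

0.390

F·D/τ = CL·Css at steady state → F = CL·Css·τ / D.
F = 21.7 × 13 × 12 / 8680 = 0.390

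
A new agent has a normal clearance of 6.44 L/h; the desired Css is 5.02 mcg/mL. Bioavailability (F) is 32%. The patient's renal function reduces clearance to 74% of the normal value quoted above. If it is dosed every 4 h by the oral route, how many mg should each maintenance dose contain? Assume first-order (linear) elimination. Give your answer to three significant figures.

299 mg

Patient clearance = 0.74 × 6.440 = 4.766 L/h
D = CL × Css × τ / F = 4.766 × 5.02 × 4 / 0.32 = 299.1 mg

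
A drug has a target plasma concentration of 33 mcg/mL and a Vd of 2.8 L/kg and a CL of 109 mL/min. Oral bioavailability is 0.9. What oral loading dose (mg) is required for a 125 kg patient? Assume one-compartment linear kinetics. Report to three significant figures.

Vd = 2.8 L/kg × 125 kg = 350.0 L
LD = Vd × C / F = 350.0 × 33.00 / 0.9 = 12830 mg

12800 mg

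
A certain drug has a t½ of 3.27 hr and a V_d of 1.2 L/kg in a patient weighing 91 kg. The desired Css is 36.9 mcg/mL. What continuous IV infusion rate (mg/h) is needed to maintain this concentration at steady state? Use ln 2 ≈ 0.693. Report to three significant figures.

Vd = 1.2 L/kg × 91 kg = 109.2 L
CL = ln 2 · Vd / t½ = 0.693 × 109.2 / 3.27 = 23.14 L/h
Infusion rate = CL × Css = 23.14 × 36.9 = 853.9 mg/h

854 mg/h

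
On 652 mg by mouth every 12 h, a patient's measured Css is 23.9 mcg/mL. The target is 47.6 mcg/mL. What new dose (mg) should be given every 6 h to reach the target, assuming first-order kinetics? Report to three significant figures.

649 mg

For first-order elimination, Css ∝ F·D/(CL·τ); F and CL are unchanged, so Css ∝ D/τ.
D₂ = D₁ × (Css,target / Css,current) × (τ₂/τ₁) = 652 × (47.6/23.9) × (6/12) = 649.3 mg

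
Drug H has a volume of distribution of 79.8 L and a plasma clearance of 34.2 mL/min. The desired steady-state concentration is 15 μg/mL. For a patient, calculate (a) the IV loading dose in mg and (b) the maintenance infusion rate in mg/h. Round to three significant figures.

LD = Vd · C_target = 79.80 × 15 = 1197 mg
CL = 34.2 mL/min = 34.2 × 0.06 = 2.052 L/h
Infusion rate = 2.052 L/h × 15 mg/L = 30.78 mg/h

(a) 1200 mg; (b) 30.8 mg/h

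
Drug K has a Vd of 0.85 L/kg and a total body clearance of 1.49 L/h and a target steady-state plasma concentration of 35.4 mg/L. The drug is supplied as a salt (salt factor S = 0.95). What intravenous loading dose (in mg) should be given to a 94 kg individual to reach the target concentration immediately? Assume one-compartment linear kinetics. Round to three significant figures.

Vd = 0.85 L/kg × 94 kg = 79.90 L
LD = Vd × C / S = 79.90 × 35.40 / 0.95 = 2977 mg

2980 mg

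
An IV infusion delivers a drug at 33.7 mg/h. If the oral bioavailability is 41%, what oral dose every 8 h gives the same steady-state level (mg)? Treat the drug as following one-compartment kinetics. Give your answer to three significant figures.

658 mg

To maintain the same Css, the systemic dosing rate must be unchanged: F·D/τ = infusion rate.
D = rate × τ / F = 33.7 × 8 / 0.41 = 657.6 mg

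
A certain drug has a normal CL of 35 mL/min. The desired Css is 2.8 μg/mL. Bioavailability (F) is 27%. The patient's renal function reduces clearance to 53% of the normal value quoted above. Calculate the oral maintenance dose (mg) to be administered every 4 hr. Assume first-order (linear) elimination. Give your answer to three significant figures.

46.2 mg

CL = 35 mL/min × 60/1000 = 2.100 L/h
Patient clearance = 0.53 × 2.100 = 1.113 L/h
At steady state, dose per interval replaces the amount cleared in that interval: F·D/τ = CL·Css.
D = CL × Css × τ / F = 1.113 × 2.8 × 4 / 0.27 = 46.17 mg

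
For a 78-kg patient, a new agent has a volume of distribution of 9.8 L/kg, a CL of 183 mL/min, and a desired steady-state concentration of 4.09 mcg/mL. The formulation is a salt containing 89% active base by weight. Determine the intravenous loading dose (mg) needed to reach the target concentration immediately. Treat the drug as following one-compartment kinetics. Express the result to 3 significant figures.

Total Vd = 9.8 × 78 = 764.4 L
LD = Vd × C / S = 764.4 × 4.090 / 0.89 = 3513 mg

3510 mg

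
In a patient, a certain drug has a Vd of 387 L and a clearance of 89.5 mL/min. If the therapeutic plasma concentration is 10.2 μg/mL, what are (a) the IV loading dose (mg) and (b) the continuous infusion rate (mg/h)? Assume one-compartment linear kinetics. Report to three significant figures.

(a) 3950 mg; (b) 54.8 mg/h

Loading dose = Vd × C = 387.0 × 10.2 = 3947 mg
Convert clearance: 89.5 mL/min × 60 min/h ÷ 1000 mL/L = 5.370 L/h
Infusion rate = 5.370 L/h × 10.2 mg/L = 54.77 mg/h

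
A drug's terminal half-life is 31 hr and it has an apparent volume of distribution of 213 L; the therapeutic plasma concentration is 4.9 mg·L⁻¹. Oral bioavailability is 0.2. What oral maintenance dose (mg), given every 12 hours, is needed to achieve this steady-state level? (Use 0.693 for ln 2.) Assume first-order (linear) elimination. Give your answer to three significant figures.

1400 mg

CL = 0.693 × Vd / t½ = 0.693 × 213.0 / 31 = 4.762 L/h
D = CL × Css × τ / F = 4.762 × 4.9 × 12 / 0.2 = 1400 mg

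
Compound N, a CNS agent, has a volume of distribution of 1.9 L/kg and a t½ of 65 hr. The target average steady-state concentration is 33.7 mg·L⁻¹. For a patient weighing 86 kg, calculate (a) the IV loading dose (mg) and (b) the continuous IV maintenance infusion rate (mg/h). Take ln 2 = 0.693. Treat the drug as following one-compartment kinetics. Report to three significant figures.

(a) 5510 mg; (b) 58.7 mg/h

Total Vd = 1.9 × 86 = 163.4 L
LD = Vd × C = 163.4 × 33.7 = 5507 mg
CL = 0.693 × Vd / t½ = 0.693 × 163.4 / 65 = 1.742 L/h
Infusion rate = CL × Css = 1.742 × 33.7 = 58.71 mg/h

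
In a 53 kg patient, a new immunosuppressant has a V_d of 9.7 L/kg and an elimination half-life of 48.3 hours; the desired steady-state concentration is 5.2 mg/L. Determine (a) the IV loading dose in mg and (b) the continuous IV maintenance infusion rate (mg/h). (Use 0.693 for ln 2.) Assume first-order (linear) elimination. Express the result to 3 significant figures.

(a) 2670 mg; (b) 38.4 mg/h

Vd(total) = 53 kg × 9.7 L/kg = 514.1 L
LD = Vd × C = 514.1 × 5.2 = 2673 mg
CL = 0.693 × Vd / t½ = 0.693 × 514.1 / 48.3 = 7.376 L/h
Infusion rate = CL × Css = 7.376 × 5.2 = 38.36 mg/h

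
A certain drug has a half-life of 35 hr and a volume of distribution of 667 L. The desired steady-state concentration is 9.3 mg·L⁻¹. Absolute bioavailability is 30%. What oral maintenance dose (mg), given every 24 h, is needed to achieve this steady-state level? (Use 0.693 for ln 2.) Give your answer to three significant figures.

9830 mg

CL = 0.693 × Vd / t½ = 0.693 × 667.0 / 35 = 13.21 L/h
D = CL × Css × τ / F = 13.21 × 9.3 × 24 / 0.3 = 9828 mg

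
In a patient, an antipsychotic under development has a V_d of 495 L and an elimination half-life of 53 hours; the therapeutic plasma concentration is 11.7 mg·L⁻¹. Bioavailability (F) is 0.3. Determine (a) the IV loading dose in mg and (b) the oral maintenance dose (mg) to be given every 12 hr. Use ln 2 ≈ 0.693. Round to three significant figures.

LD = Vd × C = 495.0 × 11.7 = 5792 mg
CL = 0.693 × Vd / t½ = 0.693 × 495.0 / 53 = 6.472 L/h
D = CL × Css × τ / F = 6.472 × 11.7 × 12 / 0.3 = 3029 mg

(a) 5790 mg; (b) 3030 mg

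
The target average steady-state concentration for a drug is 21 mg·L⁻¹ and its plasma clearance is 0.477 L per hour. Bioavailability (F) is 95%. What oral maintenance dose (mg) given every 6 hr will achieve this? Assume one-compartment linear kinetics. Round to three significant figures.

63.3 mg

D = CL × Css × τ / F = 0.4770 × 21 × 6 / 0.95 = 63.27 mg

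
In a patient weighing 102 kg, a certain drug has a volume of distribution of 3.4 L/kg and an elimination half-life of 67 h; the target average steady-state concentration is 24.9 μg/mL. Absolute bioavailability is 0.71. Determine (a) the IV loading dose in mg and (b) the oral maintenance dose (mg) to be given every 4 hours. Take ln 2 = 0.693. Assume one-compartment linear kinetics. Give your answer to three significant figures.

Vd = 3.4 L/kg × 102 kg = 346.8 L
LD = Vd × C = 346.8 × 24.9 = 8635 mg
CL = 0.693 × Vd / t½ = 0.693 × 346.8 / 67 = 3.587 L/h
D = CL × Css × τ / F = 3.587 × 24.9 × 4 / 0.71 = 503.2 mg

(a) 8640 mg; (b) 503 mg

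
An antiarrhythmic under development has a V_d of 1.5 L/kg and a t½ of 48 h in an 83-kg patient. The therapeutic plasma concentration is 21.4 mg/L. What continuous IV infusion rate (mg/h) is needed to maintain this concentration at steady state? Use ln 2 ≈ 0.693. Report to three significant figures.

38.5 mg/h

Total Vd = 1.5 × 83 = 124.5 L
CL = ln 2 · Vd / t½ = 0.693 × 124.5 / 48 = 1.797 L/h
Infusion rate = CL × Css = 1.797 × 21.4 = 38.46 mg/h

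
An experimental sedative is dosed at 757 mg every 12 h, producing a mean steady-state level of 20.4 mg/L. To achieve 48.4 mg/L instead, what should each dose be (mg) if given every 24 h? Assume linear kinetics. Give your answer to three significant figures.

3590 mg

For first-order elimination, Css ∝ F·D/(CL·τ); F and CL are unchanged, so Css ∝ D/τ.
D₂ = D₁ × (Css,target / Css,current) × (τ₂/τ₁) = 757 × (48.4/20.4) × (24/12) = 3592 mg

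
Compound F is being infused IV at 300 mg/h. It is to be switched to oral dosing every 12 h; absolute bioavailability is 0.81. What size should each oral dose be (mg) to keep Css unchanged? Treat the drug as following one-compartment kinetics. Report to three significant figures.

4440 mg

To maintain the same Css, the systemic dosing rate must be unchanged: F·D/τ = infusion rate.
D = rate × τ / F = 300 × 12 / 0.81 = 4444 mg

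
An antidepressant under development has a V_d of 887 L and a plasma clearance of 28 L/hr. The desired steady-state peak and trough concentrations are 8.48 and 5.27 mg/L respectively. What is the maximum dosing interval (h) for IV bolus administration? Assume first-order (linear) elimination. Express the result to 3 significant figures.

15.1 h

k = CL / Vd = 28.00 / 887.0 = 0.03157 h⁻¹
Between IV bolus doses, concentration decays as C = C₀·e^(−kτ), so C_peak/C_trough = e^(kτ).
τ_max = ln(C_peak/C_trough) / k = ln(8.48/5.27) / 0.03157 = 0.4757 / 0.03157 = 15.07 h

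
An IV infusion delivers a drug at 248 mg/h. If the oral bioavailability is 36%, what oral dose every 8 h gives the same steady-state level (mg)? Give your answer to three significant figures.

To maintain the same Css, the systemic dosing rate must be unchanged: F·D/τ = infusion rate.
D = rate × τ / F = 248 × 8 / 0.36 = 5511 mg

5510 mg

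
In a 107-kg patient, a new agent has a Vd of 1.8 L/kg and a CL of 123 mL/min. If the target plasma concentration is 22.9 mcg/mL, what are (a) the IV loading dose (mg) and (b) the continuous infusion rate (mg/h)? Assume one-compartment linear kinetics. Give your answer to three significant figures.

(a) 4410 mg; (b) 169 mg/h

Vd = 1.8 L/kg × 107 kg = 192.6 L
Loading dose = Vd × C = 192.6 × 22.9 = 4411 mg
CL = 123 mL/min = 123 × 0.06 = 7.380 L/h
Maintenance: replace elimination → rate = CL × Css = 7.380 × 22.9 = 169.0 mg/h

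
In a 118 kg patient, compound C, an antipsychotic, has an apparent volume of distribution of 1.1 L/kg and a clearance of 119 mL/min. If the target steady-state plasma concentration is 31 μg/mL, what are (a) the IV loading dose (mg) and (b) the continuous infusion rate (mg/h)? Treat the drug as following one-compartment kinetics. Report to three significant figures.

Vd(total) = 118 kg × 1.1 L/kg = 129.8 L
Loading: fill Vd to C_target → 129.8 L × 31 mg/L = 4024 mg
Convert clearance: 119 mL/min × 60 min/h ÷ 1000 mL/L = 7.140 L/h
Maintenance: replace elimination → rate = CL × Css = 7.140 × 31 = 221.3 mg/h

(a) 4020 mg; (b) 221 mg/h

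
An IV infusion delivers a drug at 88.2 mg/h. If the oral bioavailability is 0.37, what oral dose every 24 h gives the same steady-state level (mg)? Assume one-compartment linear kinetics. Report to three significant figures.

To maintain the same Css, the systemic dosing rate must be unchanged: F·D/τ = infusion rate.
D = rate × τ / F = 88.2 × 24 / 0.37 = 5721 mg

5720 mg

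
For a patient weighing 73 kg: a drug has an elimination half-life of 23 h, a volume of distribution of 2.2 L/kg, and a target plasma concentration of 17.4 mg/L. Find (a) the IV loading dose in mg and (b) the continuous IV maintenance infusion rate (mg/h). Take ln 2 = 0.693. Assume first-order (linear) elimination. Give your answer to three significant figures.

(a) 2790 mg; (b) 84.2 mg/h

Vd = 2.2 L/kg × 73 kg = 160.6 L
LD = Vd × C = 160.6 × 17.4 = 2794 mg
CL = 0.693 × Vd / t½ = 0.693 × 160.6 / 23 = 4.839 L/h
Infusion rate = CL × Css = 4.839 × 17.4 = 84.20 mg/h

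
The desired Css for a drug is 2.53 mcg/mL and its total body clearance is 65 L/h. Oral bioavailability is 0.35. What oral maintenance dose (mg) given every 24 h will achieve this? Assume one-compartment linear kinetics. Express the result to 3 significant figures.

D = CL × Css × τ / F = 65.00 × 2.53 × 24 / 0.35 = 11280 mg

11300 mg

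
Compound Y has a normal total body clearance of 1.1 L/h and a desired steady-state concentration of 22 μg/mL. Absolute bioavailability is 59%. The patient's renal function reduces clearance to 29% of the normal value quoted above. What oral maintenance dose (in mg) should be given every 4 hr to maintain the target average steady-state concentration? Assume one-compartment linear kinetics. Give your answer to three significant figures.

Patient clearance = 0.29 × 1.100 = 0.3190 L/h
D = CL × Css × τ / F = 0.3190 × 22 × 4 / 0.59 = 47.58 mg

47.6 mg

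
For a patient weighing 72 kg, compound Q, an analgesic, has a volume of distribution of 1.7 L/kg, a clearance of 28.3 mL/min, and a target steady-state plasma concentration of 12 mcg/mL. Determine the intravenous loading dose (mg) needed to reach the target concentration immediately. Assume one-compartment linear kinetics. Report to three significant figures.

Vd(total) = 72 kg × 1.7 L/kg = 122.4 L
LD is governed by Vd — clearance does not enter the loading-dose calculation.
LD = Vd × C = 122.4 × 12.00 = 1469 mg

1470 mg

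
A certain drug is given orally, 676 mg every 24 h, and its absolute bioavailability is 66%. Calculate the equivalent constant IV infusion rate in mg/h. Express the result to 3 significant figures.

18.6 mg/h

Equivalent systemic input: infusion rate = F·D/τ.
Rate = 0.66 × 676 / 24 = 18.59 mg/h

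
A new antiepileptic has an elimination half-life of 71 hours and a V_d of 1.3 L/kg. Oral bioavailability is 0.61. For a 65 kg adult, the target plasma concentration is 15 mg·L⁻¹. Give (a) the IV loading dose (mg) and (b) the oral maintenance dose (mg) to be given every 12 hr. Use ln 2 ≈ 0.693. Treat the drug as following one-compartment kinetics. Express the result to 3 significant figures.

Vd = 1.3 L/kg × 65 kg = 84.50 L
LD = Vd × C = 84.50 × 15 = 1268 mg
CL = 0.693 × Vd / t½ = 0.693 × 84.50 / 71 = 0.8248 L/h
D = CL × Css × τ / F = 0.8248 × 15 × 12 / 0.61 = 243.4 mg

(a) 1270 mg; (b) 243 mg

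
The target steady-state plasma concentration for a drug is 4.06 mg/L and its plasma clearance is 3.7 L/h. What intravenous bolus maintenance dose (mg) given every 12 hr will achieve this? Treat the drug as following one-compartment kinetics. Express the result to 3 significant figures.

D = CL × Css × τ = 3.700 × 4.06 × 12 = 180.3 mg

180 mg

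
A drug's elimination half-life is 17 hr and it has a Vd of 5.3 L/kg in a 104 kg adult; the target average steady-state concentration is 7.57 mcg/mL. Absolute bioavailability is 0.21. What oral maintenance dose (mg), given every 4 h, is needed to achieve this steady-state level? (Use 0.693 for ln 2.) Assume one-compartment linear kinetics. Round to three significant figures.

Vd(total) = 104 kg × 5.3 L/kg = 551.2 L
CL = ln 2 · Vd / t½ = 0.693 × 551.2 / 17 = 22.47 L/h
D = CL × Css × τ / F = 22.47 × 7.57 × 4 / 0.21 = 3240 mg

3240 mg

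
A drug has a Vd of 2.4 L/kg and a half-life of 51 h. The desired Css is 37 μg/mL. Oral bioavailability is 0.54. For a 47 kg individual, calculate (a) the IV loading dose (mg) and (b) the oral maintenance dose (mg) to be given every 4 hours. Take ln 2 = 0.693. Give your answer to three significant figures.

Vd = 2.4 L/kg × 47 kg = 112.8 L
LD = Vd × C = 112.8 × 37 = 4174 mg
CL = 0.693 × Vd / t½ = 0.693 × 112.8 / 51 = 1.533 L/h
D = CL × Css × τ / F = 1.533 × 37 × 4 / 0.54 = 420.2 mg

(a) 4170 mg; (b) 420 mg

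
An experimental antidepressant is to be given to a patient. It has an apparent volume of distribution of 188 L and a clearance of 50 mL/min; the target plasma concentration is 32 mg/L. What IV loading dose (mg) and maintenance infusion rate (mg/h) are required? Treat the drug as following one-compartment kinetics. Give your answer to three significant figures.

LD = Vd · C_target = 188.0 × 32 = 6016 mg
CL = 50 mL/min × 60/1000 = 3.000 L/h
Infusion rate = 3.000 L/h × 32 mg/L = 96.00 mg/h

(a) 6020 mg; (b) 96.0 mg/h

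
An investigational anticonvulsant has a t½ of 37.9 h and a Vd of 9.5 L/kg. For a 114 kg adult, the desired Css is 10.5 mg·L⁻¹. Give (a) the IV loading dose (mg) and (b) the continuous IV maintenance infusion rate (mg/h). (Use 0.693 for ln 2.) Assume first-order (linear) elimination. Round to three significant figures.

(a) 11400 mg; (b) 208 mg/h

Vd = 9.5 L/kg × 114 kg = 1083 L
LD = Vd × C = 1083 × 10.5 = 11370 mg
CL = 0.693 × Vd / t½ = 0.693 × 1083 / 37.9 = 19.80 L/h
Infusion rate = CL × Css = 19.80 × 10.5 = 207.9 mg/h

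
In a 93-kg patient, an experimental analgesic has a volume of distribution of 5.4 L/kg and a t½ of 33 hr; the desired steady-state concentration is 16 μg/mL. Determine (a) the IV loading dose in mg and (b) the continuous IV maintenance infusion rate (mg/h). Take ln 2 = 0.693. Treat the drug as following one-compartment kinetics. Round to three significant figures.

Total Vd = 5.4 × 93 = 502.2 L
LD = Vd × C = 502.2 × 16 = 8035 mg
CL = 0.693 × Vd / t½ = 0.693 × 502.2 / 33 = 10.55 L/h
Infusion rate = CL × Css = 10.55 × 16 = 168.8 mg/h

(a) 8040 mg; (b) 169 mg/h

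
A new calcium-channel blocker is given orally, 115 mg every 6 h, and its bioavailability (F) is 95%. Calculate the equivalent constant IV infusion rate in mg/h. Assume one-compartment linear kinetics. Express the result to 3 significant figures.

18.2 mg/h

Equivalent systemic input: infusion rate = F·D/τ.
Rate = 0.95 × 115 / 6 = 18.21 mg/h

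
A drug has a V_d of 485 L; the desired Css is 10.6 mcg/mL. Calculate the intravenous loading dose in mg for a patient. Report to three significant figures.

5140 mg

The loading dose fills Vd to the target concentration.
LD = Vd × C = 485.0 × 10.60 = 5141 mg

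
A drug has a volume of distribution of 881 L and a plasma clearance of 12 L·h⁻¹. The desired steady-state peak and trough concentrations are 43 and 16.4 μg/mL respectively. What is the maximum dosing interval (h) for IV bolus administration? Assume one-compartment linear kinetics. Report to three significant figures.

k = CL / Vd = 12.00 / 881.0 = 0.01362 h⁻¹
Between IV bolus doses, concentration decays as C = C₀·e^(−kτ), so C_peak/C_trough = e^(kτ).
τ_max = ln(C_peak/C_trough) / k = ln(43/16.4) / 0.01362 = 0.9639 / 0.01362 = 70.77 h

70.8 h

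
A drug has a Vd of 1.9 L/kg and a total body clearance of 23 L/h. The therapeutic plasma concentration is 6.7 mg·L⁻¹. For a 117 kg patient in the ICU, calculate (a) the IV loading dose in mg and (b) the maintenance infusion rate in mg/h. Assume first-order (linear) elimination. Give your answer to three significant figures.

Total Vd = 1.9 × 117 = 222.3 L
Loading: fill Vd to C_target → 222.3 L × 6.7 mg/L = 1489 mg
Maintenance: replace elimination → rate = CL × Css = 23.00 × 6.7 = 154.1 mg/h

(a) 1490 mg; (b) 154 mg/h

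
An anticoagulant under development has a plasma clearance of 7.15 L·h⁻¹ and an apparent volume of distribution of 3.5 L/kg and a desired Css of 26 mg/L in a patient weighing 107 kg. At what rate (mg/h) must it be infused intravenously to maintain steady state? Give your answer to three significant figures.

Vd does not affect the maintenance rate; only clearance governs steady-state input.
R₀ = 7.150 × 26 = 185.9 mg/h

186 mg/h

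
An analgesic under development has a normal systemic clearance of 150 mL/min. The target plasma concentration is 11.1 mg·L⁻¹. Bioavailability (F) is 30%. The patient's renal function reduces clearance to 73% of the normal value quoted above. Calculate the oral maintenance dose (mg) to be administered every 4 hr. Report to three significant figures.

972 mg

CL = 150 mL/min × 60/1000 = 9.000 L/h
Patient clearance = 0.73 × 9.000 = 6.570 L/h
D = CL × Css × τ / F = 6.570 × 11.1 × 4 / 0.3 = 972.4 mg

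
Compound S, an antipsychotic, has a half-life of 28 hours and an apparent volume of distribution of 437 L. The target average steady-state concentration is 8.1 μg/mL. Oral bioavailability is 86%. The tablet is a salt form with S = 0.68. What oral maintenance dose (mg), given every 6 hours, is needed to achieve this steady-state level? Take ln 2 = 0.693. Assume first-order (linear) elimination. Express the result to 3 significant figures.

899 mg

CL = 0.693 × Vd / t½ = 0.693 × 437.0 / 28 = 10.82 L/h
D = CL × Css × τ / F / S = 10.82 × 8.1 × 6 / 0.86 / 0.68 = 899.2 mg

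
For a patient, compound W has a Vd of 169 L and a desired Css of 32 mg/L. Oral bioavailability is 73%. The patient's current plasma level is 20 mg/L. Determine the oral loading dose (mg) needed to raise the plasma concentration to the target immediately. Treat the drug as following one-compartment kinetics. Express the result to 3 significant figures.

Concentration deficit ΔC = 32 − 20 = 12.00 mg/L
LD = Vd × ΔC / F = 169.0 × 12.00 / 0.73 = 2778 mg

2780 mg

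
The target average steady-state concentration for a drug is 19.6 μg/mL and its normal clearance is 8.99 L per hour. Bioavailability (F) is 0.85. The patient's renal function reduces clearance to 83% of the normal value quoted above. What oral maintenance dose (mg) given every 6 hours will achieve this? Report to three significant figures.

Patient clearance = 0.83 × 8.990 = 7.462 L/h
D = CL × Css × τ / F = 7.462 × 19.6 × 6 / 0.85 = 1032 mg

1030 mg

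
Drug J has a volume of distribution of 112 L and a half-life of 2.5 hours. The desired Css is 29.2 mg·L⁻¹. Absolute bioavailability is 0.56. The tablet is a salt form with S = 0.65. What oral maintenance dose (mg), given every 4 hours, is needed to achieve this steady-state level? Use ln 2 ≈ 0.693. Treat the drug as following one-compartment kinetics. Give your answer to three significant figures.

9960 mg

CL = 0.693 × Vd / t½ = 0.693 × 112.0 / 2.5 = 31.05 L/h
D = CL × Css × τ / F / S = 31.05 × 29.2 × 4 / 0.56 / 0.65 = 9963 mg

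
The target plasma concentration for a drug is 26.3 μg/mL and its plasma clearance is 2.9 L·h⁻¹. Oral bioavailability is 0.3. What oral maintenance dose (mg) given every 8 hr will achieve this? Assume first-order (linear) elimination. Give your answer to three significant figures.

2030 mg

At steady state, dose per interval replaces the amount cleared in that interval: F·D/τ = CL·Css.
D = CL × Css × τ / F = 2.900 × 26.3 × 8 / 0.3 = 2034 mg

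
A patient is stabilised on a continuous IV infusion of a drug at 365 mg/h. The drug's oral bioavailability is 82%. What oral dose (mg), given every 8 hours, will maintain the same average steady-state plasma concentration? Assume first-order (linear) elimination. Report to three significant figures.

3560 mg

To maintain the same Css, the systemic dosing rate must be unchanged: F·D/τ = infusion rate.
D = rate × τ / F = 365 × 8 / 0.82 = 3561 mg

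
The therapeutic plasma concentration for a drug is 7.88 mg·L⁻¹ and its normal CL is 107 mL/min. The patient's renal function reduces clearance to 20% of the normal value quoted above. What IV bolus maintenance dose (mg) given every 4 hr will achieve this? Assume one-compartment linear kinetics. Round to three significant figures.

CL = 107 mL/min × 60/1000 = 6.420 L/h
Patient clearance = 0.2 × 6.420 = 1.284 L/h
At steady state, dose per interval replaces the amount cleared in that interval: D/τ = CL·Css.
D = CL × Css × τ = 1.284 × 7.88 × 4 = 40.47 mg

40.5 mg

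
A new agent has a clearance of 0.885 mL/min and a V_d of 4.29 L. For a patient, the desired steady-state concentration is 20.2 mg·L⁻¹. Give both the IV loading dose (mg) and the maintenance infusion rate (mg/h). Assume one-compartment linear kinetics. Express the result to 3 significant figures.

LD = Vd · C_target = 4.290 × 20.2 = 86.66 mg
Convert clearance: 0.885 mL/min × 60 min/h ÷ 1000 mL/L = 0.05310 L/h
Maintenance infusion rate = CL × Css = 0.05310 × 20.2 = 1.073 mg/h

(a) 86.7 mg; (b) 1.07 mg/h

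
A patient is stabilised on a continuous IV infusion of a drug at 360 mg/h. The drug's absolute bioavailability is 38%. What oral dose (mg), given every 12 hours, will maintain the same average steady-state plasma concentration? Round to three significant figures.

11400 mg

To maintain the same Css, the systemic dosing rate must be unchanged: F·D/τ = infusion rate.
D = rate × τ / F = 360 × 12 / 0.38 = 11370 mg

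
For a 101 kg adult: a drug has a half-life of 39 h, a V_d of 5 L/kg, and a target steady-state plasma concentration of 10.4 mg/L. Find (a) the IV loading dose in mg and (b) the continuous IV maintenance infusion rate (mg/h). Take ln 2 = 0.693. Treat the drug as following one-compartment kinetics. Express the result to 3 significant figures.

Vd(total) = 101 kg × 5 L/kg = 505.0 L
LD = Vd × C = 505.0 × 10.4 = 5252 mg
CL = 0.693 × Vd / t½ = 0.693 × 505.0 / 39 = 8.973 L/h
Infusion rate = CL × Css = 8.973 × 10.4 = 93.32 mg/h

(a) 5250 mg; (b) 93.3 mg/h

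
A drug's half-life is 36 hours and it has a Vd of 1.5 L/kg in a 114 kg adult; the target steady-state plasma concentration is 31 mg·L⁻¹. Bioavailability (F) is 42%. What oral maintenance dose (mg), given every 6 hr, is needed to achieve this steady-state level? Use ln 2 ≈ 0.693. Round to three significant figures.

Vd = 1.5 L/kg × 114 kg = 171.0 L
CL = 0.693 × Vd / t½ = 0.693 × 171.0 / 36 = 3.292 L/h
D = CL × Css × τ / F = 3.292 × 31 × 6 / 0.42 = 1458 mg

1460 mg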